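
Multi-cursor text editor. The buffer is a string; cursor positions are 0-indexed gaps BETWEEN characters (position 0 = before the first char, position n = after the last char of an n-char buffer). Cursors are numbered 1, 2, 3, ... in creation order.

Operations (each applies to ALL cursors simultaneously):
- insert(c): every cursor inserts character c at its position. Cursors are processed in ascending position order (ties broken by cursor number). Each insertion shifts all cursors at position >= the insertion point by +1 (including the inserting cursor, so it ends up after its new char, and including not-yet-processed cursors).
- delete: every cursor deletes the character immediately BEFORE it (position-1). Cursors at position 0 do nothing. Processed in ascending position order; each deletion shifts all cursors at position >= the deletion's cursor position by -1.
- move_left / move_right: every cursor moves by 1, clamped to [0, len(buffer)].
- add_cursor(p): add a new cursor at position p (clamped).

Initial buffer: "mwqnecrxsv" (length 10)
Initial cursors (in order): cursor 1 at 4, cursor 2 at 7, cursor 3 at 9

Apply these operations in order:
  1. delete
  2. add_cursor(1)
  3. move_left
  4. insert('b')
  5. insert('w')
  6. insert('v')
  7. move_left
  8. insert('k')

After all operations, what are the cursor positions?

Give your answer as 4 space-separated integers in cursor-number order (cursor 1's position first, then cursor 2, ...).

After op 1 (delete): buffer="mwqecxv" (len 7), cursors c1@3 c2@5 c3@6, authorship .......
After op 2 (add_cursor(1)): buffer="mwqecxv" (len 7), cursors c4@1 c1@3 c2@5 c3@6, authorship .......
After op 3 (move_left): buffer="mwqecxv" (len 7), cursors c4@0 c1@2 c2@4 c3@5, authorship .......
After op 4 (insert('b')): buffer="bmwbqebcbxv" (len 11), cursors c4@1 c1@4 c2@7 c3@9, authorship 4..1..2.3..
After op 5 (insert('w')): buffer="bwmwbwqebwcbwxv" (len 15), cursors c4@2 c1@6 c2@10 c3@13, authorship 44..11..22.33..
After op 6 (insert('v')): buffer="bwvmwbwvqebwvcbwvxv" (len 19), cursors c4@3 c1@8 c2@13 c3@17, authorship 444..111..222.333..
After op 7 (move_left): buffer="bwvmwbwvqebwvcbwvxv" (len 19), cursors c4@2 c1@7 c2@12 c3@16, authorship 444..111..222.333..
After op 8 (insert('k')): buffer="bwkvmwbwkvqebwkvcbwkvxv" (len 23), cursors c4@3 c1@9 c2@15 c3@20, authorship 4444..1111..2222.3333..

Answer: 9 15 20 3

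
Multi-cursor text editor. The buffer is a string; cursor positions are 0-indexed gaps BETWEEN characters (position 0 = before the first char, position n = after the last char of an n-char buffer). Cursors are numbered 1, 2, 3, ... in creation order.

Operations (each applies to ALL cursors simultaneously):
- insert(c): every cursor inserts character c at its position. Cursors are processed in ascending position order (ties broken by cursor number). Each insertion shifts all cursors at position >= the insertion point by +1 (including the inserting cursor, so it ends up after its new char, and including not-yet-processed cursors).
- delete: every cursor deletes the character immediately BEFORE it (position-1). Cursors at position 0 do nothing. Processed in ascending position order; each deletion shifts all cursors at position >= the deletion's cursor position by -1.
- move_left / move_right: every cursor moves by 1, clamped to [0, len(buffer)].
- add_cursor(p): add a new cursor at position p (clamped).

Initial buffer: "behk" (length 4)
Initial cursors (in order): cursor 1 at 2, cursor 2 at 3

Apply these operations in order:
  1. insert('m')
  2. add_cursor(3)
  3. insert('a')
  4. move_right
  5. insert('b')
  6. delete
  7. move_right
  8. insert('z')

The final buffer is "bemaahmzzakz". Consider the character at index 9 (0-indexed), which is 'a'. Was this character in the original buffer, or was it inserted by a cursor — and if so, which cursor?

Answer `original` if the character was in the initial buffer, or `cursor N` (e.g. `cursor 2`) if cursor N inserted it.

After op 1 (insert('m')): buffer="bemhmk" (len 6), cursors c1@3 c2@5, authorship ..1.2.
After op 2 (add_cursor(3)): buffer="bemhmk" (len 6), cursors c1@3 c3@3 c2@5, authorship ..1.2.
After op 3 (insert('a')): buffer="bemaahmak" (len 9), cursors c1@5 c3@5 c2@8, authorship ..113.22.
After op 4 (move_right): buffer="bemaahmak" (len 9), cursors c1@6 c3@6 c2@9, authorship ..113.22.
After op 5 (insert('b')): buffer="bemaahbbmakb" (len 12), cursors c1@8 c3@8 c2@12, authorship ..113.1322.2
After op 6 (delete): buffer="bemaahmak" (len 9), cursors c1@6 c3@6 c2@9, authorship ..113.22.
After op 7 (move_right): buffer="bemaahmak" (len 9), cursors c1@7 c3@7 c2@9, authorship ..113.22.
After op 8 (insert('z')): buffer="bemaahmzzakz" (len 12), cursors c1@9 c3@9 c2@12, authorship ..113.2132.2
Authorship (.=original, N=cursor N): . . 1 1 3 . 2 1 3 2 . 2
Index 9: author = 2

Answer: cursor 2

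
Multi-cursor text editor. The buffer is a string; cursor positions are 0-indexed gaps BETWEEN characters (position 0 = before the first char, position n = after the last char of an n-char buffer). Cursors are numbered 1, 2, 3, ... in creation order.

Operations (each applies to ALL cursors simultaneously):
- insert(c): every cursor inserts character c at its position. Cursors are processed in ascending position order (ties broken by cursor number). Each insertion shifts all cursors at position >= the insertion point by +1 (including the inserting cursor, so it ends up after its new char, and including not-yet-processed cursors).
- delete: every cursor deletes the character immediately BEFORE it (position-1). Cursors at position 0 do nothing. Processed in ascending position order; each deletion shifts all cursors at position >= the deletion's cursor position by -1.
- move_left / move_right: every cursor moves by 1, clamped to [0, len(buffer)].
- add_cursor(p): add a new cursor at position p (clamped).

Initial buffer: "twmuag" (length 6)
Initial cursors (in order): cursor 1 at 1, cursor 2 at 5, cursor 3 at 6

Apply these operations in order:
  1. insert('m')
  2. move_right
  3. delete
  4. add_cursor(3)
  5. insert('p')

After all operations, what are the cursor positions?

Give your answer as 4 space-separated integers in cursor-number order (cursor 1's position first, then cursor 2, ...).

After op 1 (insert('m')): buffer="tmwmuamgm" (len 9), cursors c1@2 c2@7 c3@9, authorship .1....2.3
After op 2 (move_right): buffer="tmwmuamgm" (len 9), cursors c1@3 c2@8 c3@9, authorship .1....2.3
After op 3 (delete): buffer="tmmuam" (len 6), cursors c1@2 c2@6 c3@6, authorship .1...2
After op 4 (add_cursor(3)): buffer="tmmuam" (len 6), cursors c1@2 c4@3 c2@6 c3@6, authorship .1...2
After op 5 (insert('p')): buffer="tmpmpuampp" (len 10), cursors c1@3 c4@5 c2@10 c3@10, authorship .11.4..223

Answer: 3 10 10 5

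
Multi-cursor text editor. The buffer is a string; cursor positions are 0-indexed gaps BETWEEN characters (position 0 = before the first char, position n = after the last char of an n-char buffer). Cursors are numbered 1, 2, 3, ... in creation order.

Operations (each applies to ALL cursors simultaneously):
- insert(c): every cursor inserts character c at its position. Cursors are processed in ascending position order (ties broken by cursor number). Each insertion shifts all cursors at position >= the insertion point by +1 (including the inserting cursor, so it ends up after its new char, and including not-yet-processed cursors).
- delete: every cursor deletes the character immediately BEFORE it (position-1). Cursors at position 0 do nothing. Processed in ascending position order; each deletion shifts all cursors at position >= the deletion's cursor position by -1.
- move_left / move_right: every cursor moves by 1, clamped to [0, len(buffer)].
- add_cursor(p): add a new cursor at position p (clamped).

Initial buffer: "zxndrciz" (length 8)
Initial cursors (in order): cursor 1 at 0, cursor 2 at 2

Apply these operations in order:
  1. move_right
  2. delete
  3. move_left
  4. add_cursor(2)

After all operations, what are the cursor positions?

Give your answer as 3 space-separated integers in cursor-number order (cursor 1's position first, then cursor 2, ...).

After op 1 (move_right): buffer="zxndrciz" (len 8), cursors c1@1 c2@3, authorship ........
After op 2 (delete): buffer="xdrciz" (len 6), cursors c1@0 c2@1, authorship ......
After op 3 (move_left): buffer="xdrciz" (len 6), cursors c1@0 c2@0, authorship ......
After op 4 (add_cursor(2)): buffer="xdrciz" (len 6), cursors c1@0 c2@0 c3@2, authorship ......

Answer: 0 0 2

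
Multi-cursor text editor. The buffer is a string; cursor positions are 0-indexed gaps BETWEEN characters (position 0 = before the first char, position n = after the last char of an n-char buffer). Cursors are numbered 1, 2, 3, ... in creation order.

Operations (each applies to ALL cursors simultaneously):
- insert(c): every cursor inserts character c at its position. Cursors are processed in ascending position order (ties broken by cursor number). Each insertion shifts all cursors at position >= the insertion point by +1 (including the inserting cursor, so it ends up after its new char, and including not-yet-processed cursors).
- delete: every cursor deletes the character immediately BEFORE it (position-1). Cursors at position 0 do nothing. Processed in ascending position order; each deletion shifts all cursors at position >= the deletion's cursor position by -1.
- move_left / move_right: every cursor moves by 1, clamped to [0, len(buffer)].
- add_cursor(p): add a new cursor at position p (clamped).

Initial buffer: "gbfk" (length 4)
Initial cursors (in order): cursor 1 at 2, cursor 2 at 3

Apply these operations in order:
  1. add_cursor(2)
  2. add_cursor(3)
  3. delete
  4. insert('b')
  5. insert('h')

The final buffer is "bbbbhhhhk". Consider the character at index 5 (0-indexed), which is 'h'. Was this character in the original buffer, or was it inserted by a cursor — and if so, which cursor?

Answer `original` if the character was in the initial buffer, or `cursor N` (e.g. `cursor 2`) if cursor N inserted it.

Answer: cursor 2

Derivation:
After op 1 (add_cursor(2)): buffer="gbfk" (len 4), cursors c1@2 c3@2 c2@3, authorship ....
After op 2 (add_cursor(3)): buffer="gbfk" (len 4), cursors c1@2 c3@2 c2@3 c4@3, authorship ....
After op 3 (delete): buffer="k" (len 1), cursors c1@0 c2@0 c3@0 c4@0, authorship .
After op 4 (insert('b')): buffer="bbbbk" (len 5), cursors c1@4 c2@4 c3@4 c4@4, authorship 1234.
After op 5 (insert('h')): buffer="bbbbhhhhk" (len 9), cursors c1@8 c2@8 c3@8 c4@8, authorship 12341234.
Authorship (.=original, N=cursor N): 1 2 3 4 1 2 3 4 .
Index 5: author = 2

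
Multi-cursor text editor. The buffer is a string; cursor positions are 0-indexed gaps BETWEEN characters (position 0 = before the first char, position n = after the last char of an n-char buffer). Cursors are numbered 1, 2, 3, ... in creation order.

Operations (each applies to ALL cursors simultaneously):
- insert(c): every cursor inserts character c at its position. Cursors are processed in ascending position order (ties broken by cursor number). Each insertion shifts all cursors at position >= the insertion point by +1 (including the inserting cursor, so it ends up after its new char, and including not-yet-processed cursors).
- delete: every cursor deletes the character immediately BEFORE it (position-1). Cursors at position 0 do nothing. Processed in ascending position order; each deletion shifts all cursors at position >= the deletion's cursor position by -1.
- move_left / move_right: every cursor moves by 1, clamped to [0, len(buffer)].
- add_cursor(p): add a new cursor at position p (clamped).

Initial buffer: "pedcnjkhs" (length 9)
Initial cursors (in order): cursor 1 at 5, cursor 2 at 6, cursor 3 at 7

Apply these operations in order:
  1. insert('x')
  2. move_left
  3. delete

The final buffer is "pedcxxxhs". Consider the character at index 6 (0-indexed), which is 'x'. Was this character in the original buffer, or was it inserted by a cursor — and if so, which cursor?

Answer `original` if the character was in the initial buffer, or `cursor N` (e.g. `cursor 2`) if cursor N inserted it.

After op 1 (insert('x')): buffer="pedcnxjxkxhs" (len 12), cursors c1@6 c2@8 c3@10, authorship .....1.2.3..
After op 2 (move_left): buffer="pedcnxjxkxhs" (len 12), cursors c1@5 c2@7 c3@9, authorship .....1.2.3..
After op 3 (delete): buffer="pedcxxxhs" (len 9), cursors c1@4 c2@5 c3@6, authorship ....123..
Authorship (.=original, N=cursor N): . . . . 1 2 3 . .
Index 6: author = 3

Answer: cursor 3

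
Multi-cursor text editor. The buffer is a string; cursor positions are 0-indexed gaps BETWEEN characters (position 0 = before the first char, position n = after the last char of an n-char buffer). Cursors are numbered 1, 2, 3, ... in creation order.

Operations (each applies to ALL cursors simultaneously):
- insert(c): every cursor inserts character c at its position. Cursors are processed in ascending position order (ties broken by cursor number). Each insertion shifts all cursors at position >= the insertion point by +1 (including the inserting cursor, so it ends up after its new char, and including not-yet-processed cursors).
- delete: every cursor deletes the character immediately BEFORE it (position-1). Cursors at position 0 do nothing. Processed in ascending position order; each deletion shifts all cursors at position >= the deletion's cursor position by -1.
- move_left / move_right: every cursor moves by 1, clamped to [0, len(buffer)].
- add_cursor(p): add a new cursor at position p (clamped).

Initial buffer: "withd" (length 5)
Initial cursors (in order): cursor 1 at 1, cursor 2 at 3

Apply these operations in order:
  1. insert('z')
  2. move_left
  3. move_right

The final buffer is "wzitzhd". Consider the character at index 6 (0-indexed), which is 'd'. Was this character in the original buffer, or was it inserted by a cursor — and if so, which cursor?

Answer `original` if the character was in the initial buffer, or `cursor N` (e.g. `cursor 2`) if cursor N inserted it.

After op 1 (insert('z')): buffer="wzitzhd" (len 7), cursors c1@2 c2@5, authorship .1..2..
After op 2 (move_left): buffer="wzitzhd" (len 7), cursors c1@1 c2@4, authorship .1..2..
After op 3 (move_right): buffer="wzitzhd" (len 7), cursors c1@2 c2@5, authorship .1..2..
Authorship (.=original, N=cursor N): . 1 . . 2 . .
Index 6: author = original

Answer: original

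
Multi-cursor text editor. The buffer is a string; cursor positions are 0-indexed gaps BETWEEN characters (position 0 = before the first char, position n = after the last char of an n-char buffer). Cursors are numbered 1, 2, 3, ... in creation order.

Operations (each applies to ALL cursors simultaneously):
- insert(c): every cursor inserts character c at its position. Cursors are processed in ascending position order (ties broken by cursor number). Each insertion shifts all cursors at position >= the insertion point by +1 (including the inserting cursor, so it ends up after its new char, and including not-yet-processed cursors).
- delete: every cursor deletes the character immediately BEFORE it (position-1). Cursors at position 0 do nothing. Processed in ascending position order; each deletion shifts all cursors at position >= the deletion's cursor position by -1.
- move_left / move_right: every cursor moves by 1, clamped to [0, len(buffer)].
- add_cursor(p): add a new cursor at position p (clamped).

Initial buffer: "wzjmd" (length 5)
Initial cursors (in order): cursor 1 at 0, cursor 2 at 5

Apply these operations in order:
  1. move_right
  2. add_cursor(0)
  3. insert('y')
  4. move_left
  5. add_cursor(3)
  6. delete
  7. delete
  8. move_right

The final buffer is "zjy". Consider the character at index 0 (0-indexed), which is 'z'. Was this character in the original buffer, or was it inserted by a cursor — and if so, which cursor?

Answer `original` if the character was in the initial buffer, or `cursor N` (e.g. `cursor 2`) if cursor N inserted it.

After op 1 (move_right): buffer="wzjmd" (len 5), cursors c1@1 c2@5, authorship .....
After op 2 (add_cursor(0)): buffer="wzjmd" (len 5), cursors c3@0 c1@1 c2@5, authorship .....
After op 3 (insert('y')): buffer="ywyzjmdy" (len 8), cursors c3@1 c1@3 c2@8, authorship 3.1....2
After op 4 (move_left): buffer="ywyzjmdy" (len 8), cursors c3@0 c1@2 c2@7, authorship 3.1....2
After op 5 (add_cursor(3)): buffer="ywyzjmdy" (len 8), cursors c3@0 c1@2 c4@3 c2@7, authorship 3.1....2
After op 6 (delete): buffer="yzjmy" (len 5), cursors c3@0 c1@1 c4@1 c2@4, authorship 3...2
After op 7 (delete): buffer="zjy" (len 3), cursors c1@0 c3@0 c4@0 c2@2, authorship ..2
After op 8 (move_right): buffer="zjy" (len 3), cursors c1@1 c3@1 c4@1 c2@3, authorship ..2
Authorship (.=original, N=cursor N): . . 2
Index 0: author = original

Answer: original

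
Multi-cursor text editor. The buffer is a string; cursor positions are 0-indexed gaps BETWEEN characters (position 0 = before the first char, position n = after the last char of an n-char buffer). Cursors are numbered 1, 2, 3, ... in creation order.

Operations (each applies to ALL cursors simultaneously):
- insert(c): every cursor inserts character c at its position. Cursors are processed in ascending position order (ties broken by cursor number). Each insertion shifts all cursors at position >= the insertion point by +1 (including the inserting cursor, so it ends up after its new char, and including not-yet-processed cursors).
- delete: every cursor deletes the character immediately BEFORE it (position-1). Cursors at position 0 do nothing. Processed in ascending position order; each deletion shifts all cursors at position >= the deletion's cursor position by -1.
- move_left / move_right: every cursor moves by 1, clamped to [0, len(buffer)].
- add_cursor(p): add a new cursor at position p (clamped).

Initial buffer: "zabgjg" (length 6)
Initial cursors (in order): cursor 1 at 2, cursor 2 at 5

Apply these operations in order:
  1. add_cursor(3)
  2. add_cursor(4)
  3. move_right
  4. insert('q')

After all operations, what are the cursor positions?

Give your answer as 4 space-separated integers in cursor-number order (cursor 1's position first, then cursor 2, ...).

After op 1 (add_cursor(3)): buffer="zabgjg" (len 6), cursors c1@2 c3@3 c2@5, authorship ......
After op 2 (add_cursor(4)): buffer="zabgjg" (len 6), cursors c1@2 c3@3 c4@4 c2@5, authorship ......
After op 3 (move_right): buffer="zabgjg" (len 6), cursors c1@3 c3@4 c4@5 c2@6, authorship ......
After op 4 (insert('q')): buffer="zabqgqjqgq" (len 10), cursors c1@4 c3@6 c4@8 c2@10, authorship ...1.3.4.2

Answer: 4 10 6 8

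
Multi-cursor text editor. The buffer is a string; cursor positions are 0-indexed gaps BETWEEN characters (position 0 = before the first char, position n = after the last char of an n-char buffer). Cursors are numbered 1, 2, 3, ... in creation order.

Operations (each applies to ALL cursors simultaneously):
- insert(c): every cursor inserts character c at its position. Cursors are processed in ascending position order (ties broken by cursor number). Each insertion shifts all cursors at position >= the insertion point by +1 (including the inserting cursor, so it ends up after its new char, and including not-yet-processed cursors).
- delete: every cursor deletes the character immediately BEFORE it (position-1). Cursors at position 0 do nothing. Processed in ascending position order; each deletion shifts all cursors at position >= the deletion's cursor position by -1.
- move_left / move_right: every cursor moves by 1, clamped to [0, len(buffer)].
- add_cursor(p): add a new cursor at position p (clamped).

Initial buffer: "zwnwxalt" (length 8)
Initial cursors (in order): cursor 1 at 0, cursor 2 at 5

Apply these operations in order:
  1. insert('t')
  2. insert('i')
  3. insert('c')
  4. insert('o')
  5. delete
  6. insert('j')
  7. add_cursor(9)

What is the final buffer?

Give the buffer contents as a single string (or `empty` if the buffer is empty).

Answer: ticjzwnwxticjalt

Derivation:
After op 1 (insert('t')): buffer="tzwnwxtalt" (len 10), cursors c1@1 c2@7, authorship 1.....2...
After op 2 (insert('i')): buffer="tizwnwxtialt" (len 12), cursors c1@2 c2@9, authorship 11.....22...
After op 3 (insert('c')): buffer="ticzwnwxticalt" (len 14), cursors c1@3 c2@11, authorship 111.....222...
After op 4 (insert('o')): buffer="ticozwnwxticoalt" (len 16), cursors c1@4 c2@13, authorship 1111.....2222...
After op 5 (delete): buffer="ticzwnwxticalt" (len 14), cursors c1@3 c2@11, authorship 111.....222...
After op 6 (insert('j')): buffer="ticjzwnwxticjalt" (len 16), cursors c1@4 c2@13, authorship 1111.....2222...
After op 7 (add_cursor(9)): buffer="ticjzwnwxticjalt" (len 16), cursors c1@4 c3@9 c2@13, authorship 1111.....2222...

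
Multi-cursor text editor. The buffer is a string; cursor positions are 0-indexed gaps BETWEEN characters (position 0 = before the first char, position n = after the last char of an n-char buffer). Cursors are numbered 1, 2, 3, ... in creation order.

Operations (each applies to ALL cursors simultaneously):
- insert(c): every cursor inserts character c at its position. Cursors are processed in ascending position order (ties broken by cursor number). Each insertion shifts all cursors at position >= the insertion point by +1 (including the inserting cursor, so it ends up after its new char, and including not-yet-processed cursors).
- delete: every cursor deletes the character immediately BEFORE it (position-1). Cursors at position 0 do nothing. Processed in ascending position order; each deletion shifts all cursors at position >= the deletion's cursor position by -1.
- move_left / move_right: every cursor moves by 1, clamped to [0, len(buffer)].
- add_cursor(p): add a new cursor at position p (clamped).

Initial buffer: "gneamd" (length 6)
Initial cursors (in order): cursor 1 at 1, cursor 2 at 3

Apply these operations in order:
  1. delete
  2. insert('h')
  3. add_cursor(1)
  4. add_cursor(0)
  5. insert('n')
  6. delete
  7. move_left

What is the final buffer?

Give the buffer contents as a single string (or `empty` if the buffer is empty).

Answer: hnhamd

Derivation:
After op 1 (delete): buffer="namd" (len 4), cursors c1@0 c2@1, authorship ....
After op 2 (insert('h')): buffer="hnhamd" (len 6), cursors c1@1 c2@3, authorship 1.2...
After op 3 (add_cursor(1)): buffer="hnhamd" (len 6), cursors c1@1 c3@1 c2@3, authorship 1.2...
After op 4 (add_cursor(0)): buffer="hnhamd" (len 6), cursors c4@0 c1@1 c3@1 c2@3, authorship 1.2...
After op 5 (insert('n')): buffer="nhnnnhnamd" (len 10), cursors c4@1 c1@4 c3@4 c2@7, authorship 4113.22...
After op 6 (delete): buffer="hnhamd" (len 6), cursors c4@0 c1@1 c3@1 c2@3, authorship 1.2...
After op 7 (move_left): buffer="hnhamd" (len 6), cursors c1@0 c3@0 c4@0 c2@2, authorship 1.2...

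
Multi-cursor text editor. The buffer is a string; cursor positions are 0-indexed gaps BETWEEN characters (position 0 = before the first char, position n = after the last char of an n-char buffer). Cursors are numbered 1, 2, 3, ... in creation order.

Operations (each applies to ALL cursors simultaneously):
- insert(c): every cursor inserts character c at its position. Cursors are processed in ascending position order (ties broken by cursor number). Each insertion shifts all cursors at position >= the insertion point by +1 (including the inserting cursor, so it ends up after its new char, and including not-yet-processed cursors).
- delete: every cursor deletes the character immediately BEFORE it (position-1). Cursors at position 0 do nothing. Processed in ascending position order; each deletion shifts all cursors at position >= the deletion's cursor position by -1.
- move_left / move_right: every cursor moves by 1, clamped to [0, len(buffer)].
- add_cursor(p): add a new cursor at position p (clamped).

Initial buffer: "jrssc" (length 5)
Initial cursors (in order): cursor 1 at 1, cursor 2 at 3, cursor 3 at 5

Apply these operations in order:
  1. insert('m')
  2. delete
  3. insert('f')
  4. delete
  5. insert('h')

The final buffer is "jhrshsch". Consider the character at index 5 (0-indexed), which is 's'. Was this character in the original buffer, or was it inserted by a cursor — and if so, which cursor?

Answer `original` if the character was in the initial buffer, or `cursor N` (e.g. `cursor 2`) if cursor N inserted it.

After op 1 (insert('m')): buffer="jmrsmscm" (len 8), cursors c1@2 c2@5 c3@8, authorship .1..2..3
After op 2 (delete): buffer="jrssc" (len 5), cursors c1@1 c2@3 c3@5, authorship .....
After op 3 (insert('f')): buffer="jfrsfscf" (len 8), cursors c1@2 c2@5 c3@8, authorship .1..2..3
After op 4 (delete): buffer="jrssc" (len 5), cursors c1@1 c2@3 c3@5, authorship .....
After op 5 (insert('h')): buffer="jhrshsch" (len 8), cursors c1@2 c2@5 c3@8, authorship .1..2..3
Authorship (.=original, N=cursor N): . 1 . . 2 . . 3
Index 5: author = original

Answer: original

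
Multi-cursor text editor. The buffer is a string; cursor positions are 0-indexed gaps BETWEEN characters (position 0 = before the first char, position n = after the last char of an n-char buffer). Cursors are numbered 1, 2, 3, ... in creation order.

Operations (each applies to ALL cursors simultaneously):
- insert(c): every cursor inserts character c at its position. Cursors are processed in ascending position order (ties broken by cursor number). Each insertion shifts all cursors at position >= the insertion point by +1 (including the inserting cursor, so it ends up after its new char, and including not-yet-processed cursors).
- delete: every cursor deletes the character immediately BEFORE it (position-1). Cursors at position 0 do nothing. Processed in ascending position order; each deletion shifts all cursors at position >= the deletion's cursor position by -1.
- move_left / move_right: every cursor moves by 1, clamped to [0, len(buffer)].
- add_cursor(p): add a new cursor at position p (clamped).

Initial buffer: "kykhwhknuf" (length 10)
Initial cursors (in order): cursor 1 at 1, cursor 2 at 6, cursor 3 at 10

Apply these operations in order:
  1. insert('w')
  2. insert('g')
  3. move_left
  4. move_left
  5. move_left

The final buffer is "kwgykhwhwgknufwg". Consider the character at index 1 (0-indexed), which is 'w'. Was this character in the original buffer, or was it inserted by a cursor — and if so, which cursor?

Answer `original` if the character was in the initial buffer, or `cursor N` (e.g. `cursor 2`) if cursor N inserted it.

Answer: cursor 1

Derivation:
After op 1 (insert('w')): buffer="kwykhwhwknufw" (len 13), cursors c1@2 c2@8 c3@13, authorship .1.....2....3
After op 2 (insert('g')): buffer="kwgykhwhwgknufwg" (len 16), cursors c1@3 c2@10 c3@16, authorship .11.....22....33
After op 3 (move_left): buffer="kwgykhwhwgknufwg" (len 16), cursors c1@2 c2@9 c3@15, authorship .11.....22....33
After op 4 (move_left): buffer="kwgykhwhwgknufwg" (len 16), cursors c1@1 c2@8 c3@14, authorship .11.....22....33
After op 5 (move_left): buffer="kwgykhwhwgknufwg" (len 16), cursors c1@0 c2@7 c3@13, authorship .11.....22....33
Authorship (.=original, N=cursor N): . 1 1 . . . . . 2 2 . . . . 3 3
Index 1: author = 1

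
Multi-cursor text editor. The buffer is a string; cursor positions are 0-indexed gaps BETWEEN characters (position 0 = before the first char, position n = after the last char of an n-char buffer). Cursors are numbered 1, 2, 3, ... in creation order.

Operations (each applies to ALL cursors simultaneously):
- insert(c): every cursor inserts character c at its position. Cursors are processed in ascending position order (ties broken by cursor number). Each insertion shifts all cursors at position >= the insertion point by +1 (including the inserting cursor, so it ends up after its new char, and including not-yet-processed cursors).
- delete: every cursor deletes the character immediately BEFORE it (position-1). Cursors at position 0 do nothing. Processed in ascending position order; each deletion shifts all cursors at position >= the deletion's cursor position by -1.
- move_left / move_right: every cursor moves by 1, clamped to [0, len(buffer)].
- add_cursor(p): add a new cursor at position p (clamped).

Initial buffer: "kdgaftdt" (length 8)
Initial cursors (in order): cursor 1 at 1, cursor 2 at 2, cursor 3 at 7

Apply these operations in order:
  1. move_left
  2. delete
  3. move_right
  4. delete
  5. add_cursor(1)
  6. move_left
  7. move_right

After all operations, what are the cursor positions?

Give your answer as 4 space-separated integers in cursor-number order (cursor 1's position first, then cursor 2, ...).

After op 1 (move_left): buffer="kdgaftdt" (len 8), cursors c1@0 c2@1 c3@6, authorship ........
After op 2 (delete): buffer="dgafdt" (len 6), cursors c1@0 c2@0 c3@4, authorship ......
After op 3 (move_right): buffer="dgafdt" (len 6), cursors c1@1 c2@1 c3@5, authorship ......
After op 4 (delete): buffer="gaft" (len 4), cursors c1@0 c2@0 c3@3, authorship ....
After op 5 (add_cursor(1)): buffer="gaft" (len 4), cursors c1@0 c2@0 c4@1 c3@3, authorship ....
After op 6 (move_left): buffer="gaft" (len 4), cursors c1@0 c2@0 c4@0 c3@2, authorship ....
After op 7 (move_right): buffer="gaft" (len 4), cursors c1@1 c2@1 c4@1 c3@3, authorship ....

Answer: 1 1 3 1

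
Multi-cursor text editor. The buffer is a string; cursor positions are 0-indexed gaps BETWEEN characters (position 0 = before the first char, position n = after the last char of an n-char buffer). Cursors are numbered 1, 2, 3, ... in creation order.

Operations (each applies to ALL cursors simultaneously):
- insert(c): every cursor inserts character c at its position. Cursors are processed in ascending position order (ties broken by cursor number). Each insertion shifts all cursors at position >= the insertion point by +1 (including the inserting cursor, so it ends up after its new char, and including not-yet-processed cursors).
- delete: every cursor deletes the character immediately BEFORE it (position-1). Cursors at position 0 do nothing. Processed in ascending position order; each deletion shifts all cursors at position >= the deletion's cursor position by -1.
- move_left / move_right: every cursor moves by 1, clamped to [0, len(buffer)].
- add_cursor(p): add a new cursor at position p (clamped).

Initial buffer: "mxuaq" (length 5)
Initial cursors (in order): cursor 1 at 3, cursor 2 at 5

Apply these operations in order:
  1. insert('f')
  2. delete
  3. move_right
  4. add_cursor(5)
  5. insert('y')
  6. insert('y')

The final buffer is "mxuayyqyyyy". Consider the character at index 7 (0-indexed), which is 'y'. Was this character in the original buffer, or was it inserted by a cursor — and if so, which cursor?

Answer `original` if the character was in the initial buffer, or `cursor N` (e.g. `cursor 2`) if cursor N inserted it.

Answer: cursor 2

Derivation:
After op 1 (insert('f')): buffer="mxufaqf" (len 7), cursors c1@4 c2@7, authorship ...1..2
After op 2 (delete): buffer="mxuaq" (len 5), cursors c1@3 c2@5, authorship .....
After op 3 (move_right): buffer="mxuaq" (len 5), cursors c1@4 c2@5, authorship .....
After op 4 (add_cursor(5)): buffer="mxuaq" (len 5), cursors c1@4 c2@5 c3@5, authorship .....
After op 5 (insert('y')): buffer="mxuayqyy" (len 8), cursors c1@5 c2@8 c3@8, authorship ....1.23
After op 6 (insert('y')): buffer="mxuayyqyyyy" (len 11), cursors c1@6 c2@11 c3@11, authorship ....11.2323
Authorship (.=original, N=cursor N): . . . . 1 1 . 2 3 2 3
Index 7: author = 2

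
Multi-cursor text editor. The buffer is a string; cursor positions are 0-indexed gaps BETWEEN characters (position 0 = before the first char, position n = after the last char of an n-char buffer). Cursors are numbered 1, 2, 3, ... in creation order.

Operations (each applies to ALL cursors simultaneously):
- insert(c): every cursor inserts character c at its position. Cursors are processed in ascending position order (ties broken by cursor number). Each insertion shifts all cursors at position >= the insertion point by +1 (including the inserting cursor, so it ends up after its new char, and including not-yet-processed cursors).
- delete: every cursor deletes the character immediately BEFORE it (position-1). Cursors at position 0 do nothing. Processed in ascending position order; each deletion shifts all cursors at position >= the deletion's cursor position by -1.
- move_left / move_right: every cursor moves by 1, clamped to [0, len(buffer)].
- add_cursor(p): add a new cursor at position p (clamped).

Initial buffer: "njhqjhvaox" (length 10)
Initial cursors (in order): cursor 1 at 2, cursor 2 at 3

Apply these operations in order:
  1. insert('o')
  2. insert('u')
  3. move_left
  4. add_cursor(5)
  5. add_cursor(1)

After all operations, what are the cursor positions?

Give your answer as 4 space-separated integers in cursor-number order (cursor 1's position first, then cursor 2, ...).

After op 1 (insert('o')): buffer="njohoqjhvaox" (len 12), cursors c1@3 c2@5, authorship ..1.2.......
After op 2 (insert('u')): buffer="njouhouqjhvaox" (len 14), cursors c1@4 c2@7, authorship ..11.22.......
After op 3 (move_left): buffer="njouhouqjhvaox" (len 14), cursors c1@3 c2@6, authorship ..11.22.......
After op 4 (add_cursor(5)): buffer="njouhouqjhvaox" (len 14), cursors c1@3 c3@5 c2@6, authorship ..11.22.......
After op 5 (add_cursor(1)): buffer="njouhouqjhvaox" (len 14), cursors c4@1 c1@3 c3@5 c2@6, authorship ..11.22.......

Answer: 3 6 5 1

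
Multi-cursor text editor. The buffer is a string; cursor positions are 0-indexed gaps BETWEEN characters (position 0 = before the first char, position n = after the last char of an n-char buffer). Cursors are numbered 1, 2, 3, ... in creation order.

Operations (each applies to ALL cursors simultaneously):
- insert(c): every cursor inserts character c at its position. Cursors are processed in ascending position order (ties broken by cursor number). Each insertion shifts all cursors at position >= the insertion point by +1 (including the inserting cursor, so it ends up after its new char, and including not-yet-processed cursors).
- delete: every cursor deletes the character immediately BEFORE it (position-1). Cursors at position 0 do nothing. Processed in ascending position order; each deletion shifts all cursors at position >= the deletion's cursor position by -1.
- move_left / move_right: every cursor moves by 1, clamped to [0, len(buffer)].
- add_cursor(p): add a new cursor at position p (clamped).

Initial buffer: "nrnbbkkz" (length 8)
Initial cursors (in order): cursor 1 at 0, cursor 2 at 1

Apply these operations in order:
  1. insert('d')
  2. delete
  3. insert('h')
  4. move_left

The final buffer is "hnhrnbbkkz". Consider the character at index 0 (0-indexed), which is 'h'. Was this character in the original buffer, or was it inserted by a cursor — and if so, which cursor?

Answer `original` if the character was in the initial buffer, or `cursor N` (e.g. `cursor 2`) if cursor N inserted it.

After op 1 (insert('d')): buffer="dndrnbbkkz" (len 10), cursors c1@1 c2@3, authorship 1.2.......
After op 2 (delete): buffer="nrnbbkkz" (len 8), cursors c1@0 c2@1, authorship ........
After op 3 (insert('h')): buffer="hnhrnbbkkz" (len 10), cursors c1@1 c2@3, authorship 1.2.......
After op 4 (move_left): buffer="hnhrnbbkkz" (len 10), cursors c1@0 c2@2, authorship 1.2.......
Authorship (.=original, N=cursor N): 1 . 2 . . . . . . .
Index 0: author = 1

Answer: cursor 1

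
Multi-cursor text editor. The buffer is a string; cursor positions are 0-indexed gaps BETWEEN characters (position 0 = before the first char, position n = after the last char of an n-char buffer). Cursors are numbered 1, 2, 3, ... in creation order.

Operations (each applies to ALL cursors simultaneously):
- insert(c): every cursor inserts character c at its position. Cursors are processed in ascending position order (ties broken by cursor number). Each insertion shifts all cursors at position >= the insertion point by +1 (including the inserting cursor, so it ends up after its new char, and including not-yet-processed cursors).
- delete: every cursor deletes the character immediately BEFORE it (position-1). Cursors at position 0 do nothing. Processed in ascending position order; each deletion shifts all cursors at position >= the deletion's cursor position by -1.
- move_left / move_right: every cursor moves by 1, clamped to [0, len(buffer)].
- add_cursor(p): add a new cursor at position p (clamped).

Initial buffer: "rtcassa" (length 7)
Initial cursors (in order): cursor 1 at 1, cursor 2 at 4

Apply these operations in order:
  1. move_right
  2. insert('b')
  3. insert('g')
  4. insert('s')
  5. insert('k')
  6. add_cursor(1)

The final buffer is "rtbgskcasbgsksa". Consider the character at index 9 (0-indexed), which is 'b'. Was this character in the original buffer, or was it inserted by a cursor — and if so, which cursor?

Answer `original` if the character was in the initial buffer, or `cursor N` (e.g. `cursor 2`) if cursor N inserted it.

Answer: cursor 2

Derivation:
After op 1 (move_right): buffer="rtcassa" (len 7), cursors c1@2 c2@5, authorship .......
After op 2 (insert('b')): buffer="rtbcasbsa" (len 9), cursors c1@3 c2@7, authorship ..1...2..
After op 3 (insert('g')): buffer="rtbgcasbgsa" (len 11), cursors c1@4 c2@9, authorship ..11...22..
After op 4 (insert('s')): buffer="rtbgscasbgssa" (len 13), cursors c1@5 c2@11, authorship ..111...222..
After op 5 (insert('k')): buffer="rtbgskcasbgsksa" (len 15), cursors c1@6 c2@13, authorship ..1111...2222..
After op 6 (add_cursor(1)): buffer="rtbgskcasbgsksa" (len 15), cursors c3@1 c1@6 c2@13, authorship ..1111...2222..
Authorship (.=original, N=cursor N): . . 1 1 1 1 . . . 2 2 2 2 . .
Index 9: author = 2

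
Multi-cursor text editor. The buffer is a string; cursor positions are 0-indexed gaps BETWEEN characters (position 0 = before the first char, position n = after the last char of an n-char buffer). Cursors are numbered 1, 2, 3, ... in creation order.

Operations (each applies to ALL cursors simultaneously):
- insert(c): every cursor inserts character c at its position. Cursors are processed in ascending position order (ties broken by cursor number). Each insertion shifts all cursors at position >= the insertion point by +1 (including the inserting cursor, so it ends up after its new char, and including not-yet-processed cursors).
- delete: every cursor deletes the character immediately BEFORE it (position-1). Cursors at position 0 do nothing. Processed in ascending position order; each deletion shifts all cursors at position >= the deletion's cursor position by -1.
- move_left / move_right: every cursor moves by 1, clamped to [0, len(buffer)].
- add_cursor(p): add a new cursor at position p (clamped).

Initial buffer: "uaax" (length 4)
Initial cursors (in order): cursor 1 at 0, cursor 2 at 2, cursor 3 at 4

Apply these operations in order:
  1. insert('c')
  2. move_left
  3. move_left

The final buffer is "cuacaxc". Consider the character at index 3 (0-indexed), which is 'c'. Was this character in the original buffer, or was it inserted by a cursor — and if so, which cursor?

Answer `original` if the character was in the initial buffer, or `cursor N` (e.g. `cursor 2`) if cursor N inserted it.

Answer: cursor 2

Derivation:
After op 1 (insert('c')): buffer="cuacaxc" (len 7), cursors c1@1 c2@4 c3@7, authorship 1..2..3
After op 2 (move_left): buffer="cuacaxc" (len 7), cursors c1@0 c2@3 c3@6, authorship 1..2..3
After op 3 (move_left): buffer="cuacaxc" (len 7), cursors c1@0 c2@2 c3@5, authorship 1..2..3
Authorship (.=original, N=cursor N): 1 . . 2 . . 3
Index 3: author = 2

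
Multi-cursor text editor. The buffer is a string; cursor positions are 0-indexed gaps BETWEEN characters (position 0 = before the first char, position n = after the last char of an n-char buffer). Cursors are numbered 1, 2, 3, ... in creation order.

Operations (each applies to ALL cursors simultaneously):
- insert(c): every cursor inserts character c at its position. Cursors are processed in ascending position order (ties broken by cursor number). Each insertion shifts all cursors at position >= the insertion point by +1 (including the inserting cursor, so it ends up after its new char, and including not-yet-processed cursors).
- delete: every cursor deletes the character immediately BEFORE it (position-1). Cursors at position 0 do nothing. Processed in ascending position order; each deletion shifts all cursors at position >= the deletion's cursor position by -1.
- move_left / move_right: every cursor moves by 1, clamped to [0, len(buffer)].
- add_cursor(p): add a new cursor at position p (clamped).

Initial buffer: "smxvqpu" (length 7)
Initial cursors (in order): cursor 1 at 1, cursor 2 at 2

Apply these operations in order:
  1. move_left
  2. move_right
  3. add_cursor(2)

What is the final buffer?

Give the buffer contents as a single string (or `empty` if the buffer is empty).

After op 1 (move_left): buffer="smxvqpu" (len 7), cursors c1@0 c2@1, authorship .......
After op 2 (move_right): buffer="smxvqpu" (len 7), cursors c1@1 c2@2, authorship .......
After op 3 (add_cursor(2)): buffer="smxvqpu" (len 7), cursors c1@1 c2@2 c3@2, authorship .......

Answer: smxvqpu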